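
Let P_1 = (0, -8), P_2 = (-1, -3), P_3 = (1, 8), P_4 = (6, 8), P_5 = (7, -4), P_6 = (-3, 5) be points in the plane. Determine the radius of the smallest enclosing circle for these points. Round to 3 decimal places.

8.544

By Welzl's lemma the MEC is supported by two points (diametrically opposite) or three points (on a circumcircle).
The farthest pair is P_1–P_4 with squared distance 292. The circle on this segment as diameter has centre (3, 0) and r² = 292/4 = 73.
Check P_2: distance² to centre = 25 ≤ 73, so it lies inside.
All remaining points lie in this disk, and no smaller disk contains both endpoints, so this is the minimum enclosing circle.
r = √73 ≈ 8.544.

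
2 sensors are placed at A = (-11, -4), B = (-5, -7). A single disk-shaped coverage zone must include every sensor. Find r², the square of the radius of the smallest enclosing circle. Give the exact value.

The smallest circle enclosing two points has them as diameter endpoints.
Centre = midpoint = (-8, -5.5); r² = |AB|²/4 = 45/4 = 11.25.

11.25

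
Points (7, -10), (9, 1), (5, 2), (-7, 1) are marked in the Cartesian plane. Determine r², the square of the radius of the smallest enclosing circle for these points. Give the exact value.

39625/484

The minimum enclosing circle of a finite set is fixed by two of the points (as a diameter) or three (as a circumcircle).
The minimum enclosing circle is determined by three boundary points: (7, -10), (9, 1), (-7, 1).
Their circumcentre is (1, -71/22) with r² = 39625/484.
The farthest remaining point (5, 2) is at distance² 20969/484 ≤ 39625/484.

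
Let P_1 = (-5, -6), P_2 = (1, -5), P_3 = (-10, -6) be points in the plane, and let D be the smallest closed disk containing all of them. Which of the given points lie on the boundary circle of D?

Side lengths²: P_1P_2² = 37, P_1P_3² = 25, P_2P_3² = 122.
Since P_2P_3² = 122 ≥ 37 + 25 = 62, the angle opposite P_2P_3 is not acute, so the smallest enclosing circle has P_2P_3 as diameter.
Centre = midpoint of P_2P_3 = (-4.5, -5.5), r² = 122/4 = 30.5.
The points at distance exactly r from the centre are P_2, P_3 — 2 points.

P_2, P_3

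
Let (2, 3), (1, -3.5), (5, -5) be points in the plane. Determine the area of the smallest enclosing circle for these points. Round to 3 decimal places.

Call the three points A, B, C in the order given.
Side lengths²: AB² = 43.25, AC² = 73, BC² = 18.25.
Since AC² = 73 ≥ 43.25 + 18.25 = 61.5, the angle opposite AC is not acute, so the smallest enclosing circle has AC as diameter.
Centre = midpoint of AC = (3.5, -1), r² = 73/4 = 18.25.
Area = π·r² = π·18.25 ≈ 57.334.

57.334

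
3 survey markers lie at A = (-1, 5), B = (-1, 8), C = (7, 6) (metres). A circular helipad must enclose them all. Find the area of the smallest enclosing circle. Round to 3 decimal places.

54.242

Side lengths²: AB² = 9, AC² = 65, BC² = 68.
Since BC² = 68 < 65 + 9 = 74, the triangle is acute, so the smallest enclosing circle is the circumcircle.
Circumcentre = (2.875, 6.5), r² = 17.265625.
Area = π·r² = π·17.265625 ≈ 54.242.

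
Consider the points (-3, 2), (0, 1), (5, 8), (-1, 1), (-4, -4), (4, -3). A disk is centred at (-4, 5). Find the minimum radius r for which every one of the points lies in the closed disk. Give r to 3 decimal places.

11.314

The required radius is the distance from (-4, 5) to the farthest point.
Squared distances: 10, 32, 90, 25, 81, 128.
Maximum is 128, attained at (4, -3).
r = √128 ≈ 11.314.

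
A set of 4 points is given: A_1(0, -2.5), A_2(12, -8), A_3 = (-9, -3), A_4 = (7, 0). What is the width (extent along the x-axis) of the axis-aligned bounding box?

max x = 12, min x = -9, so width = 21.

21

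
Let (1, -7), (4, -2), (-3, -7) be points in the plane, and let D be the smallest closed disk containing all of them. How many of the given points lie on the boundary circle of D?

2

Call the three points A, B, C in the order given.
Side lengths²: AB² = 34, AC² = 16, BC² = 74.
Since BC² = 74 ≥ 34 + 16 = 50, the angle opposite BC is not acute, so the smallest enclosing circle has BC as diameter.
Centre = midpoint of BC = (0.5, -4.5), r² = 74/4 = 18.5.
The points at distance exactly r from the centre are (4, -2), (-3, -7) — 2 points.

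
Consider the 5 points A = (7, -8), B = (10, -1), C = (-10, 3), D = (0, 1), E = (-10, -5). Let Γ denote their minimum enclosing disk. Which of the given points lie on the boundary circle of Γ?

B, C, E

The minimum enclosing circle of a finite set is fixed by two of the points (as a diameter) or three (as a circumcircle).
The minimum enclosing circle is determined by three boundary points: B, C, E.
Their circumcentre is (-0.4, -1) with r² = 108.16.
The farthest remaining point A is at distance² 103.76 ≤ 108.16.
The points at distance exactly r from the centre are B, C, E — 3 points.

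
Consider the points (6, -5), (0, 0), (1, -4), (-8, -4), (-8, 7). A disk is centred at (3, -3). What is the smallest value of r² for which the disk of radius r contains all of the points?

The required radius is the distance from (3, -3) to the farthest point.
Squared distances: 13, 18, 5, 122, 221.
Maximum is 221, attained at (-8, 7).

221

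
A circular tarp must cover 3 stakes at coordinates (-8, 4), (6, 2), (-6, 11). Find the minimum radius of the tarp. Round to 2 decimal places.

7.57

Call the three points A, B, C in the order given.
Side lengths²: AB² = 200, AC² = 53, BC² = 225.
Since BC² = 225 < 200 + 53 = 253, the triangle is acute, so the smallest enclosing circle is the circumcircle.
Circumcentre = (-21/34, 193/34), r² = 33125/578.
r = √(33125/578) ≈ 7.57.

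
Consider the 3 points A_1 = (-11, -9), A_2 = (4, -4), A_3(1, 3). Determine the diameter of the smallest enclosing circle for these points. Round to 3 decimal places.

Side lengths²: A_1A_2² = 250, A_1A_3² = 288, A_2A_3² = 58.
Since A_1A_3² = 288 < 250 + 58 = 308, the triangle is acute, so the smallest enclosing circle is the circumcircle.
Circumcentre = (-4.5, -3.5), r² = 72.5.
Diameter = 2r = 2√(72.5) ≈ 17.029.

17.029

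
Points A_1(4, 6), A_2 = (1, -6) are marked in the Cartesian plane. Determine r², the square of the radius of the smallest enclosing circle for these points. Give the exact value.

38.25

The smallest circle enclosing two points has them as diameter endpoints.
Centre = midpoint = (2.5, 0); r² = |A_1A_2|²/4 = 153/4 = 38.25.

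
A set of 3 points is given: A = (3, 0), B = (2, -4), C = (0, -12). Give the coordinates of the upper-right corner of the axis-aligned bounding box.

x-range [0, 3], y-range [-12, 0].
The upper-right corner is (3, 0).

(3, 0)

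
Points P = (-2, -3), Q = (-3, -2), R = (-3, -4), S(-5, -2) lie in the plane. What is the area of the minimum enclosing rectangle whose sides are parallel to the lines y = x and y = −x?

4

In coordinates u = x + y, v = x − y the rectangle is axis-aligned; the map (x,y)→(u,v) scales areas by 2.
u-values: -5, -5, -7, -7; range = -5 − (-7) = 2.
v-values: 1, -1, 1, -3; range = 1 − (-3) = 4.
Area = (2 × 4) / 2 = 4.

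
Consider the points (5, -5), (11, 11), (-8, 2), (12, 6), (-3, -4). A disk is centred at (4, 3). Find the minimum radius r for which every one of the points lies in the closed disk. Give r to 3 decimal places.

The required radius is the distance from (4, 3) to the farthest point.
Squared distances: 65, 113, 145, 73, 98.
Maximum is 145, attained at (-8, 2).
r = √145 ≈ 12.042.

12.042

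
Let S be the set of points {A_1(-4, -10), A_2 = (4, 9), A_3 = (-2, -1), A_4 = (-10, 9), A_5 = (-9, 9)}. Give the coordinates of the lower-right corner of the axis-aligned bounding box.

x-range [-10, 4], y-range [-10, 9].
The lower-right corner is (4, -10).

(4, -10)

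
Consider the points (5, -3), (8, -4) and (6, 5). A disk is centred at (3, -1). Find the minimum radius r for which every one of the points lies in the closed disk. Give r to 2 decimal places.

6.71

The required radius is the distance from (3, -1) to the farthest point.
Squared distances: 8, 34, 45.
Maximum is 45, attained at (6, 5).
r = √45 ≈ 6.71.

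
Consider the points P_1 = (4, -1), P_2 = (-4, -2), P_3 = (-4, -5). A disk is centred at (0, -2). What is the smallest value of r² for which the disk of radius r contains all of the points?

The required radius is the distance from (0, -2) to the farthest point.
Squared distances: 17, 16, 25.
Maximum is 25, attained at P_3.

25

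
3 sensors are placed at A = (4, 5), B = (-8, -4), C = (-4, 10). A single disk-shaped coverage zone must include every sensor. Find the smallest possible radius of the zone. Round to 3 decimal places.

Side lengths²: AB² = 225, AC² = 89, BC² = 212.
Since AB² = 225 < 212 + 89 = 301, the triangle is acute, so the smallest enclosing circle is the circumcircle.
Circumcentre = (-145/44, 49/22), r² = 117925/1936.
r = √(117925/1936) ≈ 7.805.

7.805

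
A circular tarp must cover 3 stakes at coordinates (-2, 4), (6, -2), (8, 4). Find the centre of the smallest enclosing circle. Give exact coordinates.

Call the three points A, B, C in the order given.
Side lengths²: AB² = 100, AC² = 100, BC² = 40.
Since AC² = 100 < 100 + 40 = 140, the triangle is acute, so the smallest enclosing circle is the circumcircle.
Circumcentre = (3, 7/3), r² = 250/9.
Centre = (3, 7/3).

(3, 7/3)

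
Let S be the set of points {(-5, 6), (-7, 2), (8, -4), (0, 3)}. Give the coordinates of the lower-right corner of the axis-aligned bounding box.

(8, -4)

x-range [-7, 8], y-range [-4, 6].
The lower-right corner is (8, -4).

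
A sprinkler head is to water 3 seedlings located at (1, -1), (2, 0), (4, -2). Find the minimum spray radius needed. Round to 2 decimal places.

1.58

Call the three points A, B, C in the order given.
Side lengths²: AB² = 2, AC² = 10, BC² = 8.
Since AC² = 10 ≥ 8 + 2 = 10, the angle opposite AC is not acute, so the smallest enclosing circle has AC as diameter.
Centre = midpoint of AC = (2.5, -1.5), r² = 10/4 = 2.5.
r = √(2.5) ≈ 1.58.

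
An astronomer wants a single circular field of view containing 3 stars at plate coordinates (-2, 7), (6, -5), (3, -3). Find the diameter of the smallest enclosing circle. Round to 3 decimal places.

14.422

Call the three points A, B, C in the order given.
Side lengths²: AB² = 208, AC² = 125, BC² = 13.
Since AB² = 208 ≥ 125 + 13 = 138, the angle opposite AB is not acute, so the smallest enclosing circle has AB as diameter.
Centre = midpoint of AB = (2, 1), r² = 208/4 = 52.
Diameter = 2r = 2√52 ≈ 14.422.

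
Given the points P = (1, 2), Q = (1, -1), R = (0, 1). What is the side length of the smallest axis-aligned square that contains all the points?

3

The bounding box has width 1 and height 3.
An axis-aligned square enclosing the set must have side ≥ max(width, height).
So the minimum side is max(1, 3) = 3.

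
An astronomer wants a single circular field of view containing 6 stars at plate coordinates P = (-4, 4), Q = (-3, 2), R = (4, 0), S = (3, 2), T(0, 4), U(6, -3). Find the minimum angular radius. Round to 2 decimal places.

A smallest enclosing disk is always determined by at most three of the input points on its boundary.
The farthest pair is P–U with squared distance 149. The circle on this segment as diameter has centre (1, 0.5) and r² = 149/4 = 37.25.
Check Q: distance² to centre = 18.25 ≤ 37.25, so it lies inside.
All remaining points lie in this disk, and no smaller disk contains both endpoints, so this is the minimum enclosing circle.
r = √(37.25) ≈ 6.10.

6.10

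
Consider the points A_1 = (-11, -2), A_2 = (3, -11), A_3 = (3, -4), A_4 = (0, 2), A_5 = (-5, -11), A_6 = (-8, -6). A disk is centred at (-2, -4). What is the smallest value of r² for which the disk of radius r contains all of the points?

The required radius is the distance from (-2, -4) to the farthest point.
Squared distances: 85, 74, 25, 40, 58, 40.
Maximum is 85, attained at A_1.

85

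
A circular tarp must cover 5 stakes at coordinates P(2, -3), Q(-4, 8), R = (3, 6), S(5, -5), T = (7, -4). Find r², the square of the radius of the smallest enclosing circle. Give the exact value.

66.25

The minimum enclosing circle of a finite set is fixed by two of the points (as a diameter) or three (as a circumcircle).
The farthest pair is Q–T with squared distance 265. The circle on this segment as diameter has centre (1.5, 2) and r² = 265/4 = 66.25.
Check P: distance² to centre = 25.25 ≤ 66.25, so it lies inside.
All remaining points lie in this disk, and no smaller disk contains both endpoints, so this is the minimum enclosing circle.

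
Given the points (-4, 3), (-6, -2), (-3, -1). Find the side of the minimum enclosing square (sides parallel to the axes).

5

The bounding box has width 3 and height 5.
An axis-aligned square enclosing the set must have side ≥ max(width, height).
So the minimum side is max(3, 5) = 5.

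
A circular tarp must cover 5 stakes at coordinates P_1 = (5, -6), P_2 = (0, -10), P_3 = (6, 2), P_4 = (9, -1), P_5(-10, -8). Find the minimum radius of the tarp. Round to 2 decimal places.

The farthest pair is P_4–P_5 with squared distance 410. The circle on this segment as diameter has centre (-0.5, -4.5) and r² = 410/4 = 102.5.
Check P_1: distance² to centre = 32.5 ≤ 102.5, so it lies inside.
All remaining points lie in this disk, and no smaller disk contains both endpoints, so this is the minimum enclosing circle.
r = √(102.5) ≈ 10.12.

10.12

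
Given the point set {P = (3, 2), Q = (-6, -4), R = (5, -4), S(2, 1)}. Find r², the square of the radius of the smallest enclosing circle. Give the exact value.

The minimum enclosing circle is determined by three boundary points: P, Q, R.
Their circumcentre is (-0.5, -2.5) with r² = 32.5.
The farthest remaining point S is at distance² 18.5 ≤ 32.5.

32.5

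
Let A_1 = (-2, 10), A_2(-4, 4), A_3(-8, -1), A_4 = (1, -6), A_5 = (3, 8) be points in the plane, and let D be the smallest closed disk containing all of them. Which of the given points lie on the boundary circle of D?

The minimum enclosing circle of a finite set is fixed by two of the points (as a diameter) or three (as a circumcircle).
The farthest pair is A_1–A_4 with squared distance 265. The circle on this segment as diameter has centre (-0.5, 2) and r² = 265/4 = 66.25.
Check A_2: distance² to centre = 16.25 ≤ 66.25, so it lies inside.
All remaining points lie in this disk, and no smaller disk contains both endpoints, so this is the minimum enclosing circle.
The points at distance exactly r from the centre are A_1, A_4 — 2 points.

A_1, A_4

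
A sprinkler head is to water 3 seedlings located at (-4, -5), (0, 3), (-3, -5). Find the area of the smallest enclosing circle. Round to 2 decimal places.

62.83

Call the three points A, B, C in the order given.
Side lengths²: AB² = 80, AC² = 1, BC² = 73.
Since AB² = 80 ≥ 73 + 1 = 74, the angle opposite AB is not acute, so the smallest enclosing circle has AB as diameter.
Centre = midpoint of AB = (-2, -1), r² = 80/4 = 20.
Area = π·r² = π·20 ≈ 62.83.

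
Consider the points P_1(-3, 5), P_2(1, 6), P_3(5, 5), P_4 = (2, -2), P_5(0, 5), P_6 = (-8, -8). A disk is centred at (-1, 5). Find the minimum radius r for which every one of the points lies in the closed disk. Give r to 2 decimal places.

14.76

The required radius is the distance from (-1, 5) to the farthest point.
Squared distances: 4, 5, 36, 58, 1, 218.
Maximum is 218, attained at P_6.
r = √218 ≈ 14.76.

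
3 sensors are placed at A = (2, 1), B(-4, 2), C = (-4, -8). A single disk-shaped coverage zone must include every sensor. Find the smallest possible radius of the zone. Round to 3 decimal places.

5.483

Side lengths²: AB² = 37, AC² = 117, BC² = 100.
Since AC² = 117 < 100 + 37 = 137, the triangle is acute, so the smallest enclosing circle is the circumcircle.
Circumcentre = (-1.75, -3), r² = 30.0625.
r = √(30.0625) ≈ 5.483.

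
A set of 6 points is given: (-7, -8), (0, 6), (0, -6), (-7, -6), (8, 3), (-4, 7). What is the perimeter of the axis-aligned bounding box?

Width = max x − min x = 8 − (-7) = 15.
Height = max y − min y = 7 − (-8) = 15.
Perimeter = 2(15 + 15) = 60.

60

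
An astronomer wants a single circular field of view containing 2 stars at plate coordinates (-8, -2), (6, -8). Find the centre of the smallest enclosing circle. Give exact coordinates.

(-1, -5)

The smallest circle enclosing two points has them as diameter endpoints.
Centre = midpoint = (-1, -5); r² = |(-8, -2)−(6, -8)|²/4 = 232/4 = 58.
Centre = (-1, -5).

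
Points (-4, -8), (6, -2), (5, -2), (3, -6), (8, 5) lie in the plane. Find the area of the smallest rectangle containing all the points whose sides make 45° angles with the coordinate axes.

75

In coordinates u = x + y, v = x − y the rectangle is axis-aligned; the map (x,y)→(u,v) scales areas by 2.
u-values: -12, 4, 3, -3, 13; range = 13 − (-12) = 25.
v-values: 4, 8, 7, 9, 3; range = 9 − 3 = 6.
Area = (25 × 6) / 2 = 75.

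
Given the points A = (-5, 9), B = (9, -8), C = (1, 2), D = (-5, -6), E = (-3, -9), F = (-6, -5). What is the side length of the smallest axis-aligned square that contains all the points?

18

The bounding box has width 15 and height 18.
An axis-aligned square enclosing the set must have side ≥ max(width, height).
So the minimum side is max(15, 18) = 18.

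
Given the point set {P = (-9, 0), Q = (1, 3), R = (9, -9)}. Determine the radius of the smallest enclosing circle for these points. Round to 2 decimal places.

10.06

Side lengths²: PQ² = 109, PR² = 405, QR² = 208.
Since PR² = 405 ≥ 208 + 109 = 317, the angle opposite PR is not acute, so the smallest enclosing circle has PR as diameter.
Centre = midpoint of PR = (0, -4.5), r² = 405/4 = 101.25.
r = √(101.25) ≈ 10.06.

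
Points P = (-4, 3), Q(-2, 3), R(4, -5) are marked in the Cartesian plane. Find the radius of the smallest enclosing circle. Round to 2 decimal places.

5.66

Side lengths²: PQ² = 4, PR² = 128, QR² = 100.
Since PR² = 128 ≥ 100 + 4 = 104, the angle opposite PR is not acute, so the smallest enclosing circle has PR as diameter.
Centre = midpoint of PR = (0, -1), r² = 128/4 = 32.
r = √32 ≈ 5.66.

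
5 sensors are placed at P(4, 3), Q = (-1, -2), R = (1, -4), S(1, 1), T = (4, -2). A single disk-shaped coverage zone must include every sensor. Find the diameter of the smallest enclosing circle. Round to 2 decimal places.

The minimum enclosing circle of a finite set is fixed by two of the points (as a diameter) or three (as a circumcircle).
The farthest pair is P–R with squared distance 58. The circle on this segment as diameter has centre (2.5, -0.5) and r² = 58/4 = 14.5.
Check Q: distance² to centre = 14.5 ≤ 14.5, so it lies inside.
All remaining points lie in this disk, and no smaller disk contains both endpoints, so this is the minimum enclosing circle.
Diameter = 2r = 2√(14.5) ≈ 7.62.

7.62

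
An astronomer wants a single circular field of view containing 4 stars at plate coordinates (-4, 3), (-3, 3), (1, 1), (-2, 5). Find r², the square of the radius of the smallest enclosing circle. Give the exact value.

By Welzl's lemma the MEC is supported by two points (diametrically opposite) or three points (on a circumcircle).
The minimum enclosing circle is determined by three boundary points: (-4, 3), (1, 1), (-2, 5).
Their circumcentre is (-19/14, 33/14) with r² = 725/98.
The farthest remaining point (-3, 3) is at distance² 305/98 ≤ 725/98.

725/98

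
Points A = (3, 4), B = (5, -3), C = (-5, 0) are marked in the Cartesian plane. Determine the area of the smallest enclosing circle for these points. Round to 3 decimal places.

88.618

Side lengths²: AB² = 53, AC² = 80, BC² = 109.
Since BC² = 109 < 80 + 53 = 133, the triangle is acute, so the smallest enclosing circle is the circumcircle.
Circumcentre = (0.28125, -0.5625), r² = 28.2080078125.
Area = π·r² = π·28.2080078125 ≈ 88.618.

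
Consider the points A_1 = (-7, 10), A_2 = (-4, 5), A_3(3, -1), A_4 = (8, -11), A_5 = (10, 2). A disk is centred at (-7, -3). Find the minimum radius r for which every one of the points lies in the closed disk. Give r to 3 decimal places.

17.720

The required radius is the distance from (-7, -3) to the farthest point.
Squared distances: 169, 73, 104, 289, 314.
Maximum is 314, attained at A_5.
r = √314 ≈ 17.720.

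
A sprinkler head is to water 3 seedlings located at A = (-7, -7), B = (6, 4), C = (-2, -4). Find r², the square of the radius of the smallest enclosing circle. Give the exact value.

72.5

Side lengths²: AB² = 290, AC² = 34, BC² = 128.
Since AB² = 290 ≥ 128 + 34 = 162, the angle opposite AB is not acute, so the smallest enclosing circle has AB as diameter.
Centre = midpoint of AB = (-0.5, -1.5), r² = 290/4 = 72.5.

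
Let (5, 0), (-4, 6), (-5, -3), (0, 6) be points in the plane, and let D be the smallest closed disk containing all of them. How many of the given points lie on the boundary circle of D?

A smallest enclosing disk is always determined by at most three of the input points on its boundary.
The minimum enclosing circle is determined by three boundary points: (5, 0), (-4, 6), (-5, -3).
Their circumcentre is (-45/58, 63/58) with r² = 58097/1682.
The farthest remaining point (0, 6) is at distance² 41625/1682 ≤ 58097/1682.
The points at distance exactly r from the centre are (5, 0), (-4, 6), (-5, -3) — 3 points.

3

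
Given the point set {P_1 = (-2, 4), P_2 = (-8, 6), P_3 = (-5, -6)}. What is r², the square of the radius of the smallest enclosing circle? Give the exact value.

38.25

Side lengths²: P_1P_2² = 40, P_1P_3² = 109, P_2P_3² = 153.
Since P_2P_3² = 153 ≥ 109 + 40 = 149, the angle opposite P_2P_3 is not acute, so the smallest enclosing circle has P_2P_3 as diameter.
Centre = midpoint of P_2P_3 = (-6.5, 0), r² = 153/4 = 38.25.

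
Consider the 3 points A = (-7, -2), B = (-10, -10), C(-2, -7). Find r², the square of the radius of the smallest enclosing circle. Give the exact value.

Side lengths²: AB² = 73, AC² = 50, BC² = 73.
Since BC² = 73 < 73 + 50 = 123, the triangle is acute, so the smallest enclosing circle is the circumcircle.
Circumcentre = (-147/22, -147/22), r² = 5329/242.

5329/242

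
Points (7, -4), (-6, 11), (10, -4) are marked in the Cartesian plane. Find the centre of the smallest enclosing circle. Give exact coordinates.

Call the three points A, B, C in the order given.
Side lengths²: AB² = 394, AC² = 9, BC² = 481.
Since BC² = 481 ≥ 394 + 9 = 403, the angle opposite BC is not acute, so the smallest enclosing circle has BC as diameter.
Centre = midpoint of BC = (2, 3.5), r² = 481/4 = 120.25.
Centre = (2, 3.5).

(2, 3.5)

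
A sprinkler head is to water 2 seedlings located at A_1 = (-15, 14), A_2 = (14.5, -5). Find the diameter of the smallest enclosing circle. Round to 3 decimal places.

35.089

The smallest circle enclosing two points has them as diameter endpoints.
Centre = midpoint = (-0.25, 4.5); r² = |A_1A_2|²/4 = 1231.25/4 = 307.8125.
Diameter = 2r = 2√(307.8125) ≈ 35.089.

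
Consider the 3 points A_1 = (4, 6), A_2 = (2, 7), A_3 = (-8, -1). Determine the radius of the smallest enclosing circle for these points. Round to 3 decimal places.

Side lengths²: A_1A_2² = 5, A_1A_3² = 193, A_2A_3² = 164.
Since A_1A_3² = 193 ≥ 164 + 5 = 169, the angle opposite A_1A_3 is not acute, so the smallest enclosing circle has A_1A_3 as diameter.
Centre = midpoint of A_1A_3 = (-2, 2.5), r² = 193/4 = 48.25.
r = √(48.25) ≈ 6.946.

6.946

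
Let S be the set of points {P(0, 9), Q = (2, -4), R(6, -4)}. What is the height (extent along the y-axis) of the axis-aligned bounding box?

max y = 9, min y = -4, so height = 13.

13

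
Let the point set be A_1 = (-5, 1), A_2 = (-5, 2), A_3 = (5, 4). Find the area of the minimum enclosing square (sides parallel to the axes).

The bounding box has width 10 and height 3.
An axis-aligned square enclosing the set must have side ≥ max(width, height).
So the minimum side is max(10, 3) = 10.
Area = 10² = 100.

100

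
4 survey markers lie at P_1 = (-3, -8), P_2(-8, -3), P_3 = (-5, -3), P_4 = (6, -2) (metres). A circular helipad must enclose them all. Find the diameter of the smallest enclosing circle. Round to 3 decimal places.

The farthest pair is P_2–P_4 with squared distance 197. The circle on this segment as diameter has centre (-1, -2.5) and r² = 197/4 = 49.25.
Check P_1: distance² to centre = 34.25 ≤ 49.25, so it lies inside.
All remaining points lie in this disk, and no smaller disk contains both endpoints, so this is the minimum enclosing circle.
Diameter = 2r = 2√(49.25) ≈ 14.036.

14.036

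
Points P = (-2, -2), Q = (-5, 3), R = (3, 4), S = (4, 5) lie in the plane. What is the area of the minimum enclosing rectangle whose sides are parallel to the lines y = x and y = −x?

In coordinates u = x + y, v = x − y the rectangle is axis-aligned; the map (x,y)→(u,v) scales areas by 2.
u-values: -4, -2, 7, 9; range = 9 − (-4) = 13.
v-values: 0, -8, -1, -1; range = 0 − (-8) = 8.
Area = (13 × 8) / 2 = 52.

52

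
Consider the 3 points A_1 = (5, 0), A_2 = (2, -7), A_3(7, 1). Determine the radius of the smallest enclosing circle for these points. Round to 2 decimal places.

Side lengths²: A_1A_2² = 58, A_1A_3² = 5, A_2A_3² = 89.
Since A_2A_3² = 89 ≥ 58 + 5 = 63, the angle opposite A_2A_3 is not acute, so the smallest enclosing circle has A_2A_3 as diameter.
Centre = midpoint of A_2A_3 = (4.5, -3), r² = 89/4 = 22.25.
r = √(22.25) ≈ 4.72.

4.72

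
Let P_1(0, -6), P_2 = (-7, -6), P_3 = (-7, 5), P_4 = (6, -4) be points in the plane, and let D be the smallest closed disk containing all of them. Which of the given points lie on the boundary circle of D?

By Welzl's lemma the MEC is supported by two points (diametrically opposite) or three points (on a circumcircle).
The minimum enclosing circle is determined by three boundary points: P_2, P_3, P_4.
Their circumcentre is (-31/26, -0.5) with r² = 21625/338.
The farthest remaining point P_1 is at distance² 10705/338 ≤ 21625/338.
The points at distance exactly r from the centre are P_2, P_3, P_4 — 3 points.

P_2, P_3, P_4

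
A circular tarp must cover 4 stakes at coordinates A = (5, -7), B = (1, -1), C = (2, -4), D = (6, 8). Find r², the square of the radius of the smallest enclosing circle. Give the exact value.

56.5

The farthest pair is A–D with squared distance 226. The circle on this segment as diameter has centre (5.5, 0.5) and r² = 226/4 = 56.5.
Check B: distance² to centre = 22.5 ≤ 56.5, so it lies inside.
All remaining points lie in this disk, and no smaller disk contains both endpoints, so this is the minimum enclosing circle.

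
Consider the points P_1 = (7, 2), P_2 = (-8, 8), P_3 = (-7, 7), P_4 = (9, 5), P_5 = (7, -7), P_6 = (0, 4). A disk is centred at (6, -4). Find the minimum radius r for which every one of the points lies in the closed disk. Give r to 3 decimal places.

The required radius is the distance from (6, -4) to the farthest point.
Squared distances: 37, 340, 290, 90, 10, 100.
Maximum is 340, attained at P_2.
r = √340 ≈ 18.439.

18.439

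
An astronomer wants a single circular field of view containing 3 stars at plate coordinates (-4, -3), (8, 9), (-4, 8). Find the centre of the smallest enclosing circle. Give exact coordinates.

(2, 3)

Call the three points A, B, C in the order given.
Side lengths²: AB² = 288, AC² = 121, BC² = 145.
Since AB² = 288 ≥ 145 + 121 = 266, the angle opposite AB is not acute, so the smallest enclosing circle has AB as diameter.
Centre = midpoint of AB = (2, 3), r² = 288/4 = 72.
Centre = (2, 3).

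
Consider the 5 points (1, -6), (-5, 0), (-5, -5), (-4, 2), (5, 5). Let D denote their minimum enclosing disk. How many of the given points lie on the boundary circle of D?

By Welzl's lemma the MEC is supported by two points (diametrically opposite) or three points (on a circumcircle).
The farthest pair is (-5, -5)–(5, 5) with squared distance 200. The circle on this segment as diameter has centre (0, 0) and r² = 200/4 = 50.
Check (1, -6): distance² to centre = 37 ≤ 50, so it lies inside.
All remaining points lie in this disk, and no smaller disk contains both endpoints, so this is the minimum enclosing circle.
The points at distance exactly r from the centre are (-5, -5), (5, 5) — 2 points.

2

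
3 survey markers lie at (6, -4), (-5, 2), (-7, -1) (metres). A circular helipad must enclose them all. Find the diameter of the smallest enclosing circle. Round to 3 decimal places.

13.342

Call the three points A, B, C in the order given.
Side lengths²: AB² = 157, AC² = 178, BC² = 13.
Since AC² = 178 ≥ 157 + 13 = 170, the angle opposite AC is not acute, so the smallest enclosing circle has AC as diameter.
Centre = midpoint of AC = (-0.5, -2.5), r² = 178/4 = 44.5.
Diameter = 2r = 2√(44.5) ≈ 13.342.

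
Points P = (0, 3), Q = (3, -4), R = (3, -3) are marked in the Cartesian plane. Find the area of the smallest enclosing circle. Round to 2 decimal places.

Side lengths²: PQ² = 58, PR² = 45, QR² = 1.
Since PQ² = 58 ≥ 45 + 1 = 46, the angle opposite PQ is not acute, so the smallest enclosing circle has PQ as diameter.
Centre = midpoint of PQ = (1.5, -0.5), r² = 58/4 = 14.5.
Area = π·r² = π·14.5 ≈ 45.55.

45.55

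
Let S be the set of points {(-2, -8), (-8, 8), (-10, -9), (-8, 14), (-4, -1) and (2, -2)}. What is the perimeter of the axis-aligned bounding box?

70

Width = max x − min x = 2 − (-10) = 12.
Height = max y − min y = 14 − (-9) = 23.
Perimeter = 2(12 + 23) = 70.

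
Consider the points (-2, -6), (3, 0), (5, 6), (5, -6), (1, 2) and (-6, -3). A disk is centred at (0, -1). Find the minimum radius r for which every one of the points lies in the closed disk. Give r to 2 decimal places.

The required radius is the distance from (0, -1) to the farthest point.
Squared distances: 29, 10, 74, 50, 10, 40.
Maximum is 74, attained at (5, 6).
r = √74 ≈ 8.60.

8.60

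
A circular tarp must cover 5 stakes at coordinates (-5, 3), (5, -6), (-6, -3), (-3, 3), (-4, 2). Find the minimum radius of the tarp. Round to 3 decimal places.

By Welzl's lemma the MEC is supported by two points (diametrically opposite) or three points (on a circumcircle).
The farthest pair is (-5, 3)–(5, -6) with squared distance 181. The circle on this segment as diameter has centre (0, -1.5) and r² = 181/4 = 45.25.
Check (-6, -3): distance² to centre = 38.25 ≤ 45.25, so it lies inside.
All remaining points lie in this disk, and no smaller disk contains both endpoints, so this is the minimum enclosing circle.
r = √(45.25) ≈ 6.727.

6.727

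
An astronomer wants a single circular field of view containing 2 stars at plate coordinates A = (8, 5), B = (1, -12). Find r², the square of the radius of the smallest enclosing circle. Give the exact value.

The smallest circle enclosing two points has them as diameter endpoints.
Centre = midpoint = (4.5, -3.5); r² = |AB|²/4 = 338/4 = 84.5.

84.5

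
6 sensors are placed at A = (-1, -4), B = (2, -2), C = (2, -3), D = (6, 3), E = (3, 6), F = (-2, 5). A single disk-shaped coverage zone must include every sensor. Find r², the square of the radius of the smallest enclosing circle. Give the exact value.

By Welzl's lemma the MEC is supported by two points (diametrically opposite) or three points (on a circumcircle).
The farthest pair is A–E with squared distance 116. The circle on this segment as diameter has centre (1, 1) and r² = 116/4 = 29.
Check B: distance² to centre = 10 ≤ 29, so it lies inside.
All remaining points lie in this disk, and no smaller disk contains both endpoints, so this is the minimum enclosing circle.

29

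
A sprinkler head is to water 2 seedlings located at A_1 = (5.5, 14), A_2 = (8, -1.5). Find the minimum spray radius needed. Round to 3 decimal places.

7.850

The smallest circle enclosing two points has them as diameter endpoints.
Centre = midpoint = (6.75, 6.25); r² = |A_1A_2|²/4 = 246.5/4 = 61.625.
r = √(61.625) ≈ 7.850.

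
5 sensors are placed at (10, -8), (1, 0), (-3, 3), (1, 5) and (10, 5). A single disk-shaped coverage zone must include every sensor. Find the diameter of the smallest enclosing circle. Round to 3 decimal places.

By Welzl's lemma the MEC is supported by two points (diametrically opposite) or three points (on a circumcircle).
The minimum enclosing circle is determined by three boundary points: (10, -8), (-3, 3), (10, 5).
Their circumcentre is (113/26, -1.5) with r² = 25085/338.
The farthest remaining point (1, 5) is at distance² 18065/338 ≤ 25085/338.
Diameter = 2r = 2√(25085/338) ≈ 17.230.

17.230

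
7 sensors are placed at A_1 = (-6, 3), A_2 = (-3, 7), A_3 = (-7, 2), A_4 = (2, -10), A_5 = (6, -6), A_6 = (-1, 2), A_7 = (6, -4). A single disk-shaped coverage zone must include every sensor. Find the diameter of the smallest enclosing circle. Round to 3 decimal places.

The farthest pair is A_2–A_4 with squared distance 314. The circle on this segment as diameter has centre (-0.5, -1.5) and r² = 314/4 = 78.5.
Check A_1: distance² to centre = 50.5 ≤ 78.5, so it lies inside.
All remaining points lie in this disk, and no smaller disk contains both endpoints, so this is the minimum enclosing circle.
Diameter = 2r = 2√(78.5) ≈ 17.720.

17.720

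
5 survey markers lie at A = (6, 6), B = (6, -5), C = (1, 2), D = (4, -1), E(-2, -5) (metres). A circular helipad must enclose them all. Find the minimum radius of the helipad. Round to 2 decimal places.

By Welzl's lemma the MEC is supported by two points (diametrically opposite) or three points (on a circumcircle).
The farthest pair is A–E with squared distance 185. The circle on this segment as diameter has centre (2, 0.5) and r² = 185/4 = 46.25.
Check B: distance² to centre = 46.25 ≤ 46.25, so it lies inside.
All remaining points lie in this disk, and no smaller disk contains both endpoints, so this is the minimum enclosing circle.
r = √(46.25) ≈ 6.80.

6.80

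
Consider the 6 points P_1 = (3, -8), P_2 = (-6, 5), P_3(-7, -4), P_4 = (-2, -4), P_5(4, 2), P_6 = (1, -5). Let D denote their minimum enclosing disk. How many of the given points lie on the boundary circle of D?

2

The minimum enclosing circle of a finite set is fixed by two of the points (as a diameter) or three (as a circumcircle).
The farthest pair is P_1–P_2 with squared distance 250. The circle on this segment as diameter has centre (-1.5, -1.5) and r² = 250/4 = 62.5.
Check P_3: distance² to centre = 36.5 ≤ 62.5, so it lies inside.
All remaining points lie in this disk, and no smaller disk contains both endpoints, so this is the minimum enclosing circle.
The points at distance exactly r from the centre are P_1, P_2 — 2 points.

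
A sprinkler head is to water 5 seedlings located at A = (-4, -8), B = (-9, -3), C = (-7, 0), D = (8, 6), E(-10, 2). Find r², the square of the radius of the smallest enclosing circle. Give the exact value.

850/9

The minimum enclosing circle of a finite set is fixed by two of the points (as a diameter) or three (as a circumcircle).
The minimum enclosing circle is determined by three boundary points: A, D, E.
Their circumcentre is (-1/3, 1) with r² = 850/9.
The farthest remaining point B is at distance² 820/9 ≤ 850/9.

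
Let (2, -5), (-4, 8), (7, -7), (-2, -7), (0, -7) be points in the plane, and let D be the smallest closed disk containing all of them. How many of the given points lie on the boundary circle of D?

The minimum enclosing circle of a finite set is fixed by two of the points (as a diameter) or three (as a circumcircle).
The farthest pair is (-4, 8)–(7, -7) with squared distance 346. The circle on this segment as diameter has centre (1.5, 0.5) and r² = 346/4 = 86.5.
Check (2, -5): distance² to centre = 30.5 ≤ 86.5, so it lies inside.
All remaining points lie in this disk, and no smaller disk contains both endpoints, so this is the minimum enclosing circle.
The points at distance exactly r from the centre are (-4, 8), (7, -7) — 2 points.

2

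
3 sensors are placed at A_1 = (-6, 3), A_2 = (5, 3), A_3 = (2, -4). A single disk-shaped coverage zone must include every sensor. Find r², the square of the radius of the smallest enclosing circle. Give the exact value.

3277/98

Side lengths²: A_1A_2² = 121, A_1A_3² = 113, A_2A_3² = 58.
Since A_1A_2² = 121 < 113 + 58 = 171, the triangle is acute, so the smallest enclosing circle is the circumcircle.
Circumcentre = (-0.5, 17/14), r² = 3277/98.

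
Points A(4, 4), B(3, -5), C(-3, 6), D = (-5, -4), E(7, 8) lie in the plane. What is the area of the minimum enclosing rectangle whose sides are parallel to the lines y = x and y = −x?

204

In coordinates u = x + y, v = x − y the rectangle is axis-aligned; the map (x,y)→(u,v) scales areas by 2.
u-values: 8, -2, 3, -9, 15; range = 15 − (-9) = 24.
v-values: 0, 8, -9, -1, -1; range = 8 − (-9) = 17.
Area = (24 × 17) / 2 = 204.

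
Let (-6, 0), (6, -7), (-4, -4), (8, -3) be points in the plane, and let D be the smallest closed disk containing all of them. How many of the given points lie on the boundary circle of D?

3

By Welzl's lemma the MEC is supported by two points (diametrically opposite) or three points (on a circumcircle).
The minimum enclosing circle is determined by three boundary points: (-6, 0), (6, -7), (8, -3).
Their circumcentre is (28/31, -121/62) with r² = 197825/3844.
The farthest remaining point (-4, -4) is at distance² 108545/3844 ≤ 197825/3844.
The points at distance exactly r from the centre are (-6, 0), (6, -7), (8, -3) — 3 points.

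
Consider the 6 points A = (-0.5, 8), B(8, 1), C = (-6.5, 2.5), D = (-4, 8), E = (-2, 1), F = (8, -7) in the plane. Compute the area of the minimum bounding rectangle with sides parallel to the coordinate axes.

217.5

x ranges over [-6.5, 8], width 14.5.
y ranges over [-7, 8], height 15.
Area = 14.5 × 15 = 217.5.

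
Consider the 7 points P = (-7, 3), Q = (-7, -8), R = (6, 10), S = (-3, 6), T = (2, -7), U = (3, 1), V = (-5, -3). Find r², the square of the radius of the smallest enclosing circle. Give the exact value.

By Welzl's lemma the MEC is supported by two points (diametrically opposite) or three points (on a circumcircle).
The farthest pair is Q–R with squared distance 493. The circle on this segment as diameter has centre (-0.5, 1) and r² = 493/4 = 123.25.
Check P: distance² to centre = 46.25 ≤ 123.25, so it lies inside.
All remaining points lie in this disk, and no smaller disk contains both endpoints, so this is the minimum enclosing circle.

123.25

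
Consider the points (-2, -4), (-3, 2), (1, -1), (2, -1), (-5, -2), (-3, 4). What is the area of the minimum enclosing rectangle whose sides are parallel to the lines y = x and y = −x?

40

In coordinates u = x + y, v = x − y the rectangle is axis-aligned; the map (x,y)→(u,v) scales areas by 2.
u-values: -6, -1, 0, 1, -7, 1; range = 1 − (-7) = 8.
v-values: 2, -5, 2, 3, -3, -7; range = 3 − (-7) = 10.
Area = (8 × 10) / 2 = 40.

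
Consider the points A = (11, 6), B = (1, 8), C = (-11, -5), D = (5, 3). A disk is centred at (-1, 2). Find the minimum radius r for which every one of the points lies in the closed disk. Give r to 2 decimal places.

12.65

The required radius is the distance from (-1, 2) to the farthest point.
Squared distances: 160, 40, 149, 37.
Maximum is 160, attained at A.
r = √160 ≈ 12.65.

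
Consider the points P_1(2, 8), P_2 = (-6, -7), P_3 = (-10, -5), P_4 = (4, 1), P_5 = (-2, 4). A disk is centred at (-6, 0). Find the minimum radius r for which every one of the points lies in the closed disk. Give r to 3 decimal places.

The required radius is the distance from (-6, 0) to the farthest point.
Squared distances: 128, 49, 41, 101, 32.
Maximum is 128, attained at P_1.
r = √128 ≈ 11.314.

11.314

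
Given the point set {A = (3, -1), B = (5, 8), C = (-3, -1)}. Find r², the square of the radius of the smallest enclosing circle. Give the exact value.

36.25

Side lengths²: AB² = 85, AC² = 36, BC² = 145.
Since BC² = 145 ≥ 85 + 36 = 121, the angle opposite BC is not acute, so the smallest enclosing circle has BC as diameter.
Centre = midpoint of BC = (1, 3.5), r² = 145/4 = 36.25.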